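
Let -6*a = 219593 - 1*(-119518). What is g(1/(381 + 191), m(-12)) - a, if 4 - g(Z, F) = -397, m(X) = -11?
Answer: 113839/2 ≈ 56920.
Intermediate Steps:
a = -113037/2 (a = -(219593 - 1*(-119518))/6 = -(219593 + 119518)/6 = -1/6*339111 = -113037/2 ≈ -56519.)
g(Z, F) = 401 (g(Z, F) = 4 - 1*(-397) = 4 + 397 = 401)
g(1/(381 + 191), m(-12)) - a = 401 - 1*(-113037/2) = 401 + 113037/2 = 113839/2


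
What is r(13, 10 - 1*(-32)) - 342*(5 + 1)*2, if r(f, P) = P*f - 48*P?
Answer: -5574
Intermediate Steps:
r(f, P) = -48*P + P*f
r(13, 10 - 1*(-32)) - 342*(5 + 1)*2 = (10 - 1*(-32))*(-48 + 13) - 342*(5 + 1)*2 = (10 + 32)*(-35) - 2052*2 = 42*(-35) - 342*12 = -1470 - 4104 = -5574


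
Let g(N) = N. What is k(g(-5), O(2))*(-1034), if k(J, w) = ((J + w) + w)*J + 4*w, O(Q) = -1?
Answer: -32054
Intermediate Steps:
k(J, w) = 4*w + J*(J + 2*w) (k(J, w) = (J + 2*w)*J + 4*w = J*(J + 2*w) + 4*w = 4*w + J*(J + 2*w))
k(g(-5), O(2))*(-1034) = ((-5)² + 4*(-1) + 2*(-5)*(-1))*(-1034) = (25 - 4 + 10)*(-1034) = 31*(-1034) = -32054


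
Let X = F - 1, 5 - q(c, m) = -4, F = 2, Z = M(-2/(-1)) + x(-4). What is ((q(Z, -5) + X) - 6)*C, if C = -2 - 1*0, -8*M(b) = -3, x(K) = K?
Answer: -8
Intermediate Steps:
M(b) = 3/8 (M(b) = -⅛*(-3) = 3/8)
Z = -29/8 (Z = 3/8 - 4 = -29/8 ≈ -3.6250)
q(c, m) = 9 (q(c, m) = 5 - 1*(-4) = 5 + 4 = 9)
X = 1 (X = 2 - 1 = 1)
C = -2 (C = -2 + 0 = -2)
((q(Z, -5) + X) - 6)*C = ((9 + 1) - 6)*(-2) = (10 - 6)*(-2) = 4*(-2) = -8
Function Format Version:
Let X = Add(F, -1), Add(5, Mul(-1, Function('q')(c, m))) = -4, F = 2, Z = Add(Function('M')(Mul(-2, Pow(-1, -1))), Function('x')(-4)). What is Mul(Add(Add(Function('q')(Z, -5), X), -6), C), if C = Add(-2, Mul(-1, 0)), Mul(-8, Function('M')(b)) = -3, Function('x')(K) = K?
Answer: -8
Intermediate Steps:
Function('M')(b) = Rational(3, 8) (Function('M')(b) = Mul(Rational(-1, 8), -3) = Rational(3, 8))
Z = Rational(-29, 8) (Z = Add(Rational(3, 8), -4) = Rational(-29, 8) ≈ -3.6250)
Function('q')(c, m) = 9 (Function('q')(c, m) = Add(5, Mul(-1, -4)) = Add(5, 4) = 9)
X = 1 (X = Add(2, -1) = 1)
C = -2 (C = Add(-2, 0) = -2)
Mul(Add(Add(Function('q')(Z, -5), X), -6), C) = Mul(Add(Add(9, 1), -6), -2) = Mul(Add(10, -6), -2) = Mul(4, -2) = -8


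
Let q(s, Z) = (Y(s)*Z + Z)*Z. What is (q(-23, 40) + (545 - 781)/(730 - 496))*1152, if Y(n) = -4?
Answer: -71899904/13 ≈ -5.5308e+6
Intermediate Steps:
q(s, Z) = -3*Z**2 (q(s, Z) = (-4*Z + Z)*Z = (-3*Z)*Z = -3*Z**2)
(q(-23, 40) + (545 - 781)/(730 - 496))*1152 = (-3*40**2 + (545 - 781)/(730 - 496))*1152 = (-3*1600 - 236/234)*1152 = (-4800 - 236*1/234)*1152 = (-4800 - 118/117)*1152 = -561718/117*1152 = -71899904/13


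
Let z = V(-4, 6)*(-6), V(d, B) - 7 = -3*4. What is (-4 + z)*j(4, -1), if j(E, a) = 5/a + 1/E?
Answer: -247/2 ≈ -123.50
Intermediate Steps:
V(d, B) = -5 (V(d, B) = 7 - 3*4 = 7 - 12 = -5)
j(E, a) = 1/E + 5/a (j(E, a) = 5/a + 1/E = 1/E + 5/a)
z = 30 (z = -5*(-6) = 30)
(-4 + z)*j(4, -1) = (-4 + 30)*(1/4 + 5/(-1)) = 26*(¼ + 5*(-1)) = 26*(¼ - 5) = 26*(-19/4) = -247/2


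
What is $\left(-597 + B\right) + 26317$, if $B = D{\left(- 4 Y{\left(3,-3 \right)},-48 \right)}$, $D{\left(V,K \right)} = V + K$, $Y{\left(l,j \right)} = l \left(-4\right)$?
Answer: $25720$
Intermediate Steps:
$Y{\left(l,j \right)} = - 4 l$
$D{\left(V,K \right)} = K + V$
$B = 0$ ($B = -48 - 4 \left(\left(-4\right) 3\right) = -48 - -48 = -48 + 48 = 0$)
$\left(-597 + B\right) + 26317 = \left(-597 + 0\right) + 26317 = -597 + 26317 = 25720$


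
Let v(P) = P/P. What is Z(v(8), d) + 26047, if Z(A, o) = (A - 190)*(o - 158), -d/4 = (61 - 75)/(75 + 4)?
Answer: 4406227/79 ≈ 55775.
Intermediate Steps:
d = 56/79 (d = -4*(61 - 75)/(75 + 4) = -(-56)/79 = -4*(-14/79) = 56/79 ≈ 0.70886)
v(P) = 1
Z(A, o) = (-190 + A)*(-158 + o)
Z(v(8), d) + 26047 = (30020 - 190*56/79 - 158*1 + 1*(56/79)) + 26047 = (30020 - 10640/79 - 158 + 56/79) + 26047 = 2348514/79 + 26047 = 4406227/79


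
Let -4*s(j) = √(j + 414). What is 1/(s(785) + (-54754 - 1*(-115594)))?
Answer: 973440/59224088401 + 4*√1199/59224088401 ≈ 1.6439e-5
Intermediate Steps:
s(j) = -√(414 + j)/4 (s(j) = -√(j + 414)/4 = -√(414 + j)/4)
1/(s(785) + (-54754 - 1*(-115594))) = 1/(-√(414 + 785)/4 + (-54754 - 1*(-115594))) = 1/(-√1199/4 + (-54754 + 115594)) = 1/(-√1199/4 + 60840) = 1/(60840 - √1199/4)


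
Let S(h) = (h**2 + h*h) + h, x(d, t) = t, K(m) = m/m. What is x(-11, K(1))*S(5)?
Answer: 55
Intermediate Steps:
K(m) = 1
S(h) = h + 2*h**2 (S(h) = (h**2 + h**2) + h = 2*h**2 + h = h + 2*h**2)
x(-11, K(1))*S(5) = 1*(5*(1 + 2*5)) = 1*(5*(1 + 10)) = 1*(5*11) = 1*55 = 55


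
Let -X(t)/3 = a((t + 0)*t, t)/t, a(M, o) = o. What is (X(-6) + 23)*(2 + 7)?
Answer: 180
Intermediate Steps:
X(t) = -3 (X(t) = -3*t/t = -3*1 = -3)
(X(-6) + 23)*(2 + 7) = (-3 + 23)*(2 + 7) = 20*9 = 180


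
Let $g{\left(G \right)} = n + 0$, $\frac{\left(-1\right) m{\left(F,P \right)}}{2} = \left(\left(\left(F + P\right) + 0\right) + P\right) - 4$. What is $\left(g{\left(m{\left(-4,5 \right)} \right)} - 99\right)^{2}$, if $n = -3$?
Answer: $10404$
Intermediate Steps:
$m{\left(F,P \right)} = 8 - 4 P - 2 F$ ($m{\left(F,P \right)} = - 2 \left(\left(\left(\left(F + P\right) + 0\right) + P\right) - 4\right) = - 2 \left(\left(\left(F + P\right) + P\right) - 4\right) = - 2 \left(\left(F + 2 P\right) - 4\right) = - 2 \left(-4 + F + 2 P\right) = 8 - 4 P - 2 F$)
$g{\left(G \right)} = -3$ ($g{\left(G \right)} = -3 + 0 = -3$)
$\left(g{\left(m{\left(-4,5 \right)} \right)} - 99\right)^{2} = \left(-3 - 99\right)^{2} = \left(-102\right)^{2} = 10404$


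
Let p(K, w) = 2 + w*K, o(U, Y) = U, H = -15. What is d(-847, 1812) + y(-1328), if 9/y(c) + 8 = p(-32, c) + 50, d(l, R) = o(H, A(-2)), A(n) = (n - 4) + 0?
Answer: -212697/14180 ≈ -15.000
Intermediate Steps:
A(n) = -4 + n (A(n) = (-4 + n) + 0 = -4 + n)
p(K, w) = 2 + K*w
d(l, R) = -15
y(c) = 9/(44 - 32*c) (y(c) = 9/(-8 + ((2 - 32*c) + 50)) = 9/(-8 + (52 - 32*c)) = 9/(44 - 32*c))
d(-847, 1812) + y(-1328) = -15 - 9/(-44 + 32*(-1328)) = -15 - 9/(-44 - 42496) = -15 - 9/(-42540) = -15 - 9*(-1/42540) = -15 + 3/14180 = -212697/14180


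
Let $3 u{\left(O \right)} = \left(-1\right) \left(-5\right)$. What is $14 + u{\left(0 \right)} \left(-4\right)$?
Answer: $\frac{22}{3} \approx 7.3333$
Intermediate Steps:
$u{\left(O \right)} = \frac{5}{3}$ ($u{\left(O \right)} = \frac{\left(-1\right) \left(-5\right)}{3} = \frac{1}{3} \cdot 5 = \frac{5}{3}$)
$14 + u{\left(0 \right)} \left(-4\right) = 14 + \frac{5}{3} \left(-4\right) = 14 - \frac{20}{3} = \frac{22}{3}$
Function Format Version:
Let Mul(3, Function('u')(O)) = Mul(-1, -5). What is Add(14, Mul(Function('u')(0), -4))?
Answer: Rational(22, 3) ≈ 7.3333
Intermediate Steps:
Function('u')(O) = Rational(5, 3) (Function('u')(O) = Mul(Rational(1, 3), Mul(-1, -5)) = Mul(Rational(1, 3), 5) = Rational(5, 3))
Add(14, Mul(Function('u')(0), -4)) = Add(14, Mul(Rational(5, 3), -4)) = Add(14, Rational(-20, 3)) = Rational(22, 3)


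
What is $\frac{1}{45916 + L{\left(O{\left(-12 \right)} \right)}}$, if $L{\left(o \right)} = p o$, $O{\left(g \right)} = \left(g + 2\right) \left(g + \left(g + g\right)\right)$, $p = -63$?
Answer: $\frac{1}{23236} \approx 4.3037 \cdot 10^{-5}$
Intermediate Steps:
$O{\left(g \right)} = 3 g \left(2 + g\right)$ ($O{\left(g \right)} = \left(2 + g\right) \left(g + 2 g\right) = \left(2 + g\right) 3 g = 3 g \left(2 + g\right)$)
$L{\left(o \right)} = - 63 o$
$\frac{1}{45916 + L{\left(O{\left(-12 \right)} \right)}} = \frac{1}{45916 - 63 \cdot 3 \left(-12\right) \left(2 - 12\right)} = \frac{1}{45916 - 63 \cdot 3 \left(-12\right) \left(-10\right)} = \frac{1}{45916 - 22680} = \frac{1}{23236}$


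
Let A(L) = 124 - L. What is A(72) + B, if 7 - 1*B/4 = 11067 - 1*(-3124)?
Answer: -56684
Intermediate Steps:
B = -56736 (B = 28 - 4*(11067 - 1*(-3124)) = 28 - 4*(11067 + 3124) = 28 - 4*14191 = 28 - 56764 = -56736)
A(72) + B = (124 - 1*72) - 56736 = (124 - 72) - 56736 = 52 - 56736 = -56684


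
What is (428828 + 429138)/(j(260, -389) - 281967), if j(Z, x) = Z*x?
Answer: -857966/383107 ≈ -2.2395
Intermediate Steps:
(428828 + 429138)/(j(260, -389) - 281967) = (428828 + 429138)/(260*(-389) - 281967) = 857966/(-101140 - 281967) = 857966/(-383107) = 857966*(-1/383107) = -857966/383107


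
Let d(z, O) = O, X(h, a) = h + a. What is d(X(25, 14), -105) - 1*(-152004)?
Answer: 151899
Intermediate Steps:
X(h, a) = a + h
d(X(25, 14), -105) - 1*(-152004) = -105 - 1*(-152004) = -105 + 152004 = 151899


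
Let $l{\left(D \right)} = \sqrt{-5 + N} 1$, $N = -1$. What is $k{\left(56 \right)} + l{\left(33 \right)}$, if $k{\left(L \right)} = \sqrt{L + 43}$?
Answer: $3 \sqrt{11} + i \sqrt{6} \approx 9.9499 + 2.4495 i$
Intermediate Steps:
$k{\left(L \right)} = \sqrt{43 + L}$
$l{\left(D \right)} = i \sqrt{6}$ ($l{\left(D \right)} = \sqrt{-5 - 1} \cdot 1 = \sqrt{-6} \cdot 1 = i \sqrt{6} \cdot 1 = i \sqrt{6}$)
$k{\left(56 \right)} + l{\left(33 \right)} = \sqrt{43 + 56} + i \sqrt{6} = \sqrt{99} + i \sqrt{6} = 3 \sqrt{11} + i \sqrt{6}$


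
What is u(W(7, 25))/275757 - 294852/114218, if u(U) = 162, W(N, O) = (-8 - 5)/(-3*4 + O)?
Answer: -13548166608/5249402171 ≈ -2.5809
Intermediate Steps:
W(N, O) = -13/(-12 + O)
u(W(7, 25))/275757 - 294852/114218 = 162/275757 - 294852/114218 = 162*(1/275757) - 294852*1/114218 = 54/91919 - 147426/57109 = -13548166608/5249402171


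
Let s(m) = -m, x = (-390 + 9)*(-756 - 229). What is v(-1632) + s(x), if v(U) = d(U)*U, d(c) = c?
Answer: 2288139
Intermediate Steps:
x = 375285 (x = -381*(-985) = 375285)
v(U) = U**2 (v(U) = U*U = U**2)
v(-1632) + s(x) = (-1632)**2 - 1*375285 = 2663424 - 375285 = 2288139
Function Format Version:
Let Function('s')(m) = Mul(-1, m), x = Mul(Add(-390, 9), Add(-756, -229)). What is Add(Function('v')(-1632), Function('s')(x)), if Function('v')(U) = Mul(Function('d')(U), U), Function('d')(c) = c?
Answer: 2288139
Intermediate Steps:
x = 375285 (x = Mul(-381, -985) = 375285)
Function('v')(U) = Pow(U, 2) (Function('v')(U) = Mul(U, U) = Pow(U, 2))
Add(Function('v')(-1632), Function('s')(x)) = Add(Pow(-1632, 2), Mul(-1, 375285)) = Add(2663424, -375285) = 2288139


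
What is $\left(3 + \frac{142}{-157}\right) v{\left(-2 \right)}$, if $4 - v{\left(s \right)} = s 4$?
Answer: $\frac{3948}{157} \approx 25.146$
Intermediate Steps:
$v{\left(s \right)} = 4 - 4 s$ ($v{\left(s \right)} = 4 - s 4 = 4 - 4 s$)
$\left(3 + \frac{142}{-157}\right) v{\left(-2 \right)} = \left(3 + \frac{142}{-157}\right) \left(4 - -8\right) = \left(3 + 142 \left(- \frac{1}{157}\right)\right) \left(4 + 8\right) = \left(3 - \frac{142}{157}\right) 12 = \frac{329}{157} \cdot 12 = \frac{3948}{157}$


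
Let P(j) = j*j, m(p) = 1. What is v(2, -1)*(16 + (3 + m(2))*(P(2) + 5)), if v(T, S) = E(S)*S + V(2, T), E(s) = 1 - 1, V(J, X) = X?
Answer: 104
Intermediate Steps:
P(j) = j**2
E(s) = 0
v(T, S) = T (v(T, S) = 0*S + T = 0 + T = T)
v(2, -1)*(16 + (3 + m(2))*(P(2) + 5)) = 2*(16 + (3 + 1)*(2**2 + 5)) = 2*(16 + 4*(4 + 5)) = 2*(16 + 4*9) = 2*(16 + 36) = 2*52 = 104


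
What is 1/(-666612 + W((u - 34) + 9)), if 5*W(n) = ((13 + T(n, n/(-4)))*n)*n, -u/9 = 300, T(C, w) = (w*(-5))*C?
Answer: 4/55139981200677 ≈ 7.2543e-14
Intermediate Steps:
T(C, w) = -5*C*w (T(C, w) = (-5*w)*C = -5*C*w)
u = -2700 (u = -9*300 = -2700)
W(n) = n²*(13 + 5*n²/4)/5 (W(n) = (((13 - 5*n*n/(-4))*n)*n)/5 = (((13 - 5*n*n*(-¼))*n)*n)/5 = (((13 - 5*n*(-n/4))*n)*n)/5 = (((13 + 5*n²/4)*n)*n)/5 = ((n*(13 + 5*n²/4))*n)/5 = (n²*(13 + 5*n²/4))/5 = n²*(13 + 5*n²/4)/5)
1/(-666612 + W((u - 34) + 9)) = 1/(-666612 + ((-2700 - 34) + 9)²*(52 + 5*((-2700 - 34) + 9)²)/20) = 1/(-666612 + (-2734 + 9)²*(52 + 5*(-2734 + 9)²)/20) = 1/(-666612 + (1/20)*(-2725)²*(52 + 5*(-2725)²)) = 1/(-666612 + (1/20)*7425625*(52 + 5*7425625)) = 1/(-666612 + (1/20)*7425625*(52 + 37128125)) = 1/(-666612 + (1/20)*7425625*37128177) = 1/(-666612 + 55139983867125/4) = 1/(55139981200677/4) = 4/55139981200677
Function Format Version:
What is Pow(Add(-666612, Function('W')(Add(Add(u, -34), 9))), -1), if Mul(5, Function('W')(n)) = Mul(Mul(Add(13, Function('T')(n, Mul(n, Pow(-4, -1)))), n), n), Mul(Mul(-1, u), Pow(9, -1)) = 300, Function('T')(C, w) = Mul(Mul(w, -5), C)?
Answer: Rational(4, 55139981200677) ≈ 7.2543e-14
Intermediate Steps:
Function('T')(C, w) = Mul(-5, C, w) (Function('T')(C, w) = Mul(Mul(-5, w), C) = Mul(-5, C, w))
u = -2700 (u = Mul(-9, 300) = -2700)
Function('W')(n) = Mul(Rational(1, 5), Pow(n, 2), Add(13, Mul(Rational(5, 4), Pow(n, 2)))) (Function('W')(n) = Mul(Rational(1, 5), Mul(Mul(Add(13, Mul(-5, n, Mul(n, Pow(-4, -1)))), n), n)) = Mul(Rational(1, 5), Mul(Mul(Add(13, Mul(-5, n, Mul(n, Rational(-1, 4)))), n), n)) = Mul(Rational(1, 5), Mul(Mul(Add(13, Mul(-5, n, Mul(Rational(-1, 4), n))), n), n)) = Mul(Rational(1, 5), Mul(Mul(Add(13, Mul(Rational(5, 4), Pow(n, 2))), n), n)) = Mul(Rational(1, 5), Mul(Mul(n, Add(13, Mul(Rational(5, 4), Pow(n, 2)))), n)) = Mul(Rational(1, 5), Mul(Pow(n, 2), Add(13, Mul(Rational(5, 4), Pow(n, 2))))) = Mul(Rational(1, 5), Pow(n, 2), Add(13, Mul(Rational(5, 4), Pow(n, 2)))))
Pow(Add(-666612, Function('W')(Add(Add(u, -34), 9))), -1) = Pow(Add(-666612, Mul(Rational(1, 20), Pow(Add(Add(-2700, -34), 9), 2), Add(52, Mul(5, Pow(Add(Add(-2700, -34), 9), 2))))), -1) = Pow(Add(-666612, Mul(Rational(1, 20), Pow(Add(-2734, 9), 2), Add(52, Mul(5, Pow(Add(-2734, 9), 2))))), -1) = Pow(Add(-666612, Mul(Rational(1, 20), Pow(-2725, 2), Add(52, Mul(5, Pow(-2725, 2))))), -1) = Pow(Add(-666612, Mul(Rational(1, 20), 7425625, Add(52, Mul(5, 7425625)))), -1) = Pow(Add(-666612, Mul(Rational(1, 20), 7425625, Add(52, 37128125))), -1) = Pow(Add(-666612, Mul(Rational(1, 20), 7425625, 37128177)), -1) = Pow(Add(-666612, Rational(55139983867125, 4)), -1) = Pow(Rational(55139981200677, 4), -1) = Rational(4, 55139981200677)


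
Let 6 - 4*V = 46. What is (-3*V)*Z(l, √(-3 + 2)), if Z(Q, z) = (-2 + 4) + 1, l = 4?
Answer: 90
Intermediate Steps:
V = -10 (V = 3/2 - ¼*46 = 3/2 - 23/2 = -10)
Z(Q, z) = 3 (Z(Q, z) = 2 + 1 = 3)
(-3*V)*Z(l, √(-3 + 2)) = -3*(-10)*3 = 30*3 = 90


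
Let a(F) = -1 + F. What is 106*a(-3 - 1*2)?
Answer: -636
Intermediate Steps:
106*a(-3 - 1*2) = 106*(-1 + (-3 - 1*2)) = 106*(-1 + (-3 - 2)) = 106*(-1 - 5) = 106*(-6) = -636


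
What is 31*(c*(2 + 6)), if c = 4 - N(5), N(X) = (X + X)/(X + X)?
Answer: 744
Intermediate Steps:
N(X) = 1 (N(X) = (2*X)/((2*X)) = (2*X)*(1/(2*X)) = 1)
c = 3 (c = 4 - 1*1 = 4 - 1 = 3)
31*(c*(2 + 6)) = 31*(3*(2 + 6)) = 31*(3*8) = 31*24 = 744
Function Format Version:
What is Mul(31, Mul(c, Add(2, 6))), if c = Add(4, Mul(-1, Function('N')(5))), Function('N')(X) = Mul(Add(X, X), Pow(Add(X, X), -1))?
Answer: 744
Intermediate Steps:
Function('N')(X) = 1 (Function('N')(X) = Mul(Mul(2, X), Pow(Mul(2, X), -1)) = Mul(Mul(2, X), Mul(Rational(1, 2), Pow(X, -1))) = 1)
c = 3 (c = Add(4, Mul(-1, 1)) = Add(4, -1) = 3)
Mul(31, Mul(c, Add(2, 6))) = Mul(31, Mul(3, Add(2, 6))) = Mul(31, Mul(3, 8)) = Mul(31, 24) = 744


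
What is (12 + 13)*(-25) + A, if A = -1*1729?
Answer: -2354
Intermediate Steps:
A = -1729
(12 + 13)*(-25) + A = (12 + 13)*(-25) - 1729 = 25*(-25) - 1729 = -625 - 1729 = -2354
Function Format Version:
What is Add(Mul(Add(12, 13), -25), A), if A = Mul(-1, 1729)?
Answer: -2354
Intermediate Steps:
A = -1729
Add(Mul(Add(12, 13), -25), A) = Add(Mul(Add(12, 13), -25), -1729) = Add(Mul(25, -25), -1729) = Add(-625, -1729) = -2354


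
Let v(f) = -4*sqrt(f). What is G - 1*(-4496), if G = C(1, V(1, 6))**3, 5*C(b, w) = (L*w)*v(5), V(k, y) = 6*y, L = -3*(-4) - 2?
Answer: 4496 - 119439360*sqrt(5) ≈ -2.6707e+8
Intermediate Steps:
L = 10 (L = 12 - 2 = 10)
C(b, w) = -8*w*sqrt(5) (C(b, w) = ((10*w)*(-4*sqrt(5)))/5 = (-40*w*sqrt(5))/5 = -8*w*sqrt(5))
G = -119439360*sqrt(5) (G = (-8*6*6*sqrt(5))**3 = (-8*36*sqrt(5))**3 = (-288*sqrt(5))**3 = -119439360*sqrt(5) ≈ -2.6707e+8)
G - 1*(-4496) = -119439360*sqrt(5) - 1*(-4496) = -119439360*sqrt(5) + 4496 = 4496 - 119439360*sqrt(5)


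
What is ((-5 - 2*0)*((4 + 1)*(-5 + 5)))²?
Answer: 0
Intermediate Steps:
((-5 - 2*0)*((4 + 1)*(-5 + 5)))² = ((-5 + 0)*(5*0))² = (-5*0)² = 0² = 0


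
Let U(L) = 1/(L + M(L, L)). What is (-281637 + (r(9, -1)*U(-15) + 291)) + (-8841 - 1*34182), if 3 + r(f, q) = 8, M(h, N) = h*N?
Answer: -13623497/42 ≈ -3.2437e+5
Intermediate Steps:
M(h, N) = N*h
U(L) = 1/(L + L**2) (U(L) = 1/(L + L*L) = 1/(L + L**2))
r(f, q) = 5 (r(f, q) = -3 + 8 = 5)
(-281637 + (r(9, -1)*U(-15) + 291)) + (-8841 - 1*34182) = (-281637 + (5*(1/((-15)*(1 - 15))) + 291)) + (-8841 - 1*34182) = (-281637 + (5*(-1/15/(-14)) + 291)) + (-8841 - 34182) = (-281637 + (5*(-1/15*(-1/14)) + 291)) - 43023 = (-281637 + (5*(1/210) + 291)) - 43023 = (-281637 + (1/42 + 291)) - 43023 = (-281637 + 12223/42) - 43023 = -11816531/42 - 43023 = -13623497/42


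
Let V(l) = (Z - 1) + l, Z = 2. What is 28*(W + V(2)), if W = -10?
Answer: -196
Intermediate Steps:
V(l) = 1 + l (V(l) = (2 - 1) + l = 1 + l)
28*(W + V(2)) = 28*(-10 + (1 + 2)) = 28*(-10 + 3) = 28*(-7) = -196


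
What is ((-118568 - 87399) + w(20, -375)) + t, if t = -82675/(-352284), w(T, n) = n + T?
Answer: -72683856773/352284 ≈ -2.0632e+5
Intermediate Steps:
w(T, n) = T + n
t = 82675/352284 (t = -82675*(-1/352284) = 82675/352284 ≈ 0.23468)
((-118568 - 87399) + w(20, -375)) + t = ((-118568 - 87399) + (20 - 375)) + 82675/352284 = (-205967 - 355) + 82675/352284 = -206322 + 82675/352284 = -72683856773/352284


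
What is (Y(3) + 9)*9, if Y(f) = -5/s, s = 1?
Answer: 36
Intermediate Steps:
Y(f) = -5 (Y(f) = -5/1 = -5*1 = -5)
(Y(3) + 9)*9 = (-5 + 9)*9 = 4*9 = 36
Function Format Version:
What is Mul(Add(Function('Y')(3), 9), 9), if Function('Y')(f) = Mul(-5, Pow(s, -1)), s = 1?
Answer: 36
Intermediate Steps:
Function('Y')(f) = -5 (Function('Y')(f) = Mul(-5, Pow(1, -1)) = Mul(-5, 1) = -5)
Mul(Add(Function('Y')(3), 9), 9) = Mul(Add(-5, 9), 9) = Mul(4, 9) = 36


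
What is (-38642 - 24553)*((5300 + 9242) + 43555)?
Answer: -3671439915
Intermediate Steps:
(-38642 - 24553)*((5300 + 9242) + 43555) = -63195*(14542 + 43555) = -63195*58097 = -3671439915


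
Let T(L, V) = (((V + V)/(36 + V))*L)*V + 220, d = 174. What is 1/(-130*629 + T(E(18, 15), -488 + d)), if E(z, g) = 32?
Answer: -139/14490522 ≈ -9.5925e-6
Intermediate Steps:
T(L, V) = 220 + 2*L*V**2/(36 + V) (T(L, V) = (((2*V)/(36 + V))*L)*V + 220 = ((2*V/(36 + V))*L)*V + 220 = (2*L*V/(36 + V))*V + 220 = 2*L*V**2/(36 + V) + 220 = 220 + 2*L*V**2/(36 + V))
1/(-130*629 + T(E(18, 15), -488 + d)) = 1/(-130*629 + 2*(3960 + 110*(-488 + 174) + 32*(-488 + 174)**2)/(36 + (-488 + 174))) = 1/(-81770 + 2*(3960 + 110*(-314) + 32*(-314)**2)/(36 - 314)) = 1/(-81770 + 2*(3960 - 34540 + 32*98596)/(-278)) = 1/(-81770 + 2*(-1/278)*(3960 - 34540 + 3155072)) = 1/(-81770 + 2*(-1/278)*3124492) = 1/(-81770 - 3124492/139) = 1/(-14490522/139) = -139/14490522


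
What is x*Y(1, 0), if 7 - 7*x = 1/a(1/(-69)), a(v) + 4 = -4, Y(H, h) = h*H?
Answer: 0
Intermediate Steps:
Y(H, h) = H*h
a(v) = -8 (a(v) = -4 - 4 = -8)
x = 57/56 (x = 1 - 1/7/(-8) = 1 - 1/7*(-1/8) = 1 + 1/56 = 57/56 ≈ 1.0179)
x*Y(1, 0) = 57*(1*0)/56 = (57/56)*0 = 0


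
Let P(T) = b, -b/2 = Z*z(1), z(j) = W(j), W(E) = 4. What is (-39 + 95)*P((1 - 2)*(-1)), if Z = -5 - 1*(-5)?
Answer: 0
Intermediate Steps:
z(j) = 4
Z = 0 (Z = -5 + 5 = 0)
b = 0 (b = -0*4 = -2*0 = 0)
P(T) = 0
(-39 + 95)*P((1 - 2)*(-1)) = (-39 + 95)*0 = 56*0 = 0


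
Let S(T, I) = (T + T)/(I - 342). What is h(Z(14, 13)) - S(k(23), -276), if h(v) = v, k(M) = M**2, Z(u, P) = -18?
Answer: -5033/309 ≈ -16.288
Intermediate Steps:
S(T, I) = 2*T/(-342 + I) (S(T, I) = (2*T)/(-342 + I) = 2*T/(-342 + I))
h(Z(14, 13)) - S(k(23), -276) = -18 - 2*23**2/(-342 - 276) = -18 - 2*529/(-618) = -18 - 2*529*(-1)/618 = -18 - 1*(-529/309) = -18 + 529/309 = -5033/309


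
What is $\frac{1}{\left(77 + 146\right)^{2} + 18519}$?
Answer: $\frac{1}{68248} \approx 1.4652 \cdot 10^{-5}$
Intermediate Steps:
$\frac{1}{\left(77 + 146\right)^{2} + 18519} = \frac{1}{223^{2} + 18519} = \frac{1}{49729 + 18519} = \frac{1}{68248}$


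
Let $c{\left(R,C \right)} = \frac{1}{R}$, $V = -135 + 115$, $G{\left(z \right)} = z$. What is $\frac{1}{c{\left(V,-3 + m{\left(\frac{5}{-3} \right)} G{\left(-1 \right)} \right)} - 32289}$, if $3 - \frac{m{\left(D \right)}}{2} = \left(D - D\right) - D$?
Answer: $- \frac{20}{645781} \approx -3.097 \cdot 10^{-5}$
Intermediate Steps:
$V = -20$
$m{\left(D \right)} = 6 + 2 D$ ($m{\left(D \right)} = 6 - 2 \left(\left(D - D\right) - D\right) = 6 - 2 \left(0 - D\right) = 6 - 2 \left(- D\right) = 6 + 2 D$)
$\frac{1}{c{\left(V,-3 + m{\left(\frac{5}{-3} \right)} G{\left(-1 \right)} \right)} - 32289} = \frac{1}{\frac{1}{-20} - 32289} = \frac{1}{- \frac{1}{20} - 32289} = \frac{1}{- \frac{645781}{20}} = - \frac{20}{645781}$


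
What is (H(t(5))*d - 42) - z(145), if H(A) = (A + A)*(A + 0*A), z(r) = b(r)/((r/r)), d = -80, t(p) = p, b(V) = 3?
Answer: -4045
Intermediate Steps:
z(r) = 3 (z(r) = 3/((r/r)) = 3/1 = 3*1 = 3)
H(A) = 2*A**2 (H(A) = (2*A)*(A + 0) = (2*A)*A = 2*A**2)
(H(t(5))*d - 42) - z(145) = ((2*5**2)*(-80) - 42) - 1*3 = ((2*25)*(-80) - 42) - 3 = (50*(-80) - 42) - 3 = (-4000 - 42) - 3 = -4042 - 3 = -4045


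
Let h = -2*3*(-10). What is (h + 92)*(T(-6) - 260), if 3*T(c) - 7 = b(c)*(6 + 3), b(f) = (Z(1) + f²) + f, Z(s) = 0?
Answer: -76456/3 ≈ -25485.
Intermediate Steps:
b(f) = f + f² (b(f) = (0 + f²) + f = f² + f = f + f²)
T(c) = 7/3 + 3*c*(1 + c) (T(c) = 7/3 + ((c*(1 + c))*(6 + 3))/3 = 7/3 + ((c*(1 + c))*9)/3 = 7/3 + (9*c*(1 + c))/3 = 7/3 + 3*c*(1 + c))
h = 60 (h = -6*(-10) = 60)
(h + 92)*(T(-6) - 260) = (60 + 92)*((7/3 + 3*(-6) + 3*(-6)²) - 260) = 152*((7/3 - 18 + 3*36) - 260) = 152*((7/3 - 18 + 108) - 260) = 152*(277/3 - 260) = 152*(-503/3) = -76456/3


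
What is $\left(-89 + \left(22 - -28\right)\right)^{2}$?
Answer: $1521$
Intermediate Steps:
$\left(-89 + \left(22 - -28\right)\right)^{2} = \left(-89 + \left(22 + 28\right)\right)^{2} = \left(-89 + 50\right)^{2} = \left(-39\right)^{2} = 1521$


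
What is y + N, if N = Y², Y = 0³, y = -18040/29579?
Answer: -1640/2689 ≈ -0.60989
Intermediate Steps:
y = -1640/2689 (y = -18040*1/29579 = -1640/2689 ≈ -0.60989)
Y = 0
N = 0 (N = 0² = 0)
y + N = -1640/2689 + 0 = -1640/2689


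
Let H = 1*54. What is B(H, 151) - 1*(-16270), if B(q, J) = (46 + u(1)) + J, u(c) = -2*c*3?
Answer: 16461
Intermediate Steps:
H = 54
u(c) = -6*c
B(q, J) = 40 + J (B(q, J) = (46 - 6*1) + J = (46 - 6) + J = 40 + J)
B(H, 151) - 1*(-16270) = (40 + 151) - 1*(-16270) = 191 + 16270 = 16461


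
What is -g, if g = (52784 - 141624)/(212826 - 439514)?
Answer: -11105/28336 ≈ -0.39190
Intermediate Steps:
g = 11105/28336 (g = -88840/(-226688) = -88840*(-1/226688) = 11105/28336 ≈ 0.39190)
-g = -1*11105/28336 = -11105/28336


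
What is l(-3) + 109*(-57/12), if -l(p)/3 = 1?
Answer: -2083/4 ≈ -520.75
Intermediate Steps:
l(p) = -3 (l(p) = -3*1 = -3)
l(-3) + 109*(-57/12) = -3 + 109*(-57/12) = -3 + 109*(-57*1/12) = -3 + 109*(-19/4) = -3 - 2071/4 = -2083/4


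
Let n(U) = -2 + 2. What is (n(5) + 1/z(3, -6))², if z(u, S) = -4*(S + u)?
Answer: 1/144 ≈ 0.0069444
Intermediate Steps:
n(U) = 0
z(u, S) = -4*S - 4*u
(n(5) + 1/z(3, -6))² = (0 + 1/(-4*(-6) - 4*3))² = (0 + 1/(24 - 12))² = (0 + 1/12)² = (1/12)² = 1/144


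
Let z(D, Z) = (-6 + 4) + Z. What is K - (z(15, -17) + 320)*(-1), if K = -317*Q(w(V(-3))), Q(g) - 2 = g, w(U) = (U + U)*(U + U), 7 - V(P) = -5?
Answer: -182925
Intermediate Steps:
V(P) = 12 (V(P) = 7 - 1*(-5) = 7 + 5 = 12)
z(D, Z) = -2 + Z
w(U) = 4*U**2 (w(U) = (2*U)*(2*U) = 4*U**2)
Q(g) = 2 + g
K = -183226 (K = -317*(2 + 4*12**2) = -317*(2 + 4*144) = -317*(2 + 576) = -317*578 = -183226)
K - (z(15, -17) + 320)*(-1) = -183226 - ((-2 - 17) + 320)*(-1) = -183226 - (-19 + 320)*(-1) = -183226 - 301*(-1) = -183226 - 1*(-301) = -183226 + 301 = -182925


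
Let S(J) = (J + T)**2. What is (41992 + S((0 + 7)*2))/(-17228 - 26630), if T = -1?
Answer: -42161/43858 ≈ -0.96131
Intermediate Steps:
S(J) = (-1 + J)**2 (S(J) = (J - 1)**2 = (-1 + J)**2)
(41992 + S((0 + 7)*2))/(-17228 - 26630) = (41992 + (-1 + (0 + 7)*2)**2)/(-17228 - 26630) = (41992 + (-1 + 7*2)**2)/(-43858) = (41992 + (-1 + 14)**2)*(-1/43858) = (41992 + 13**2)*(-1/43858) = (41992 + 169)*(-1/43858) = 42161*(-1/43858) = -42161/43858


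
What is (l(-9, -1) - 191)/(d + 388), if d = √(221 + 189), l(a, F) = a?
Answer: -38800/75067 + 100*√410/75067 ≈ -0.48990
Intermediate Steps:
d = √410 ≈ 20.248
(l(-9, -1) - 191)/(d + 388) = (-9 - 191)/(√410 + 388) = -200/(388 + √410)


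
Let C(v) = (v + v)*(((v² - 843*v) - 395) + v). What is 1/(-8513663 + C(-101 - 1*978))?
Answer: -1/4480675175 ≈ -2.2318e-10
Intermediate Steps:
C(v) = 2*v*(-395 + v² - 842*v) (C(v) = (2*v)*((-395 + v² - 843*v) + v) = (2*v)*(-395 + v² - 842*v) = 2*v*(-395 + v² - 842*v))
1/(-8513663 + C(-101 - 1*978)) = 1/(-8513663 + 2*(-101 - 1*978)*(-395 + (-101 - 1*978)² - 842*(-101 - 1*978))) = 1/(-8513663 + 2*(-101 - 978)*(-395 + (-101 - 978)² - 842*(-101 - 978))) = 1/(-8513663 + 2*(-1079)*(-395 + (-1079)² - 842*(-1079))) = 1/(-8513663 + 2*(-1079)*(-395 + 1164241 + 908518)) = 1/(-8513663 + 2*(-1079)*2072364) = 1/(-8513663 - 4472161512) = 1/(-4480675175) = -1/4480675175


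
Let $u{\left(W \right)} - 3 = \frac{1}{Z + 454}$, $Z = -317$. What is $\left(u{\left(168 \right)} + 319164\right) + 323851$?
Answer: $\frac{88093467}{137} \approx 6.4302 \cdot 10^{5}$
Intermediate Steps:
$u{\left(W \right)} = \frac{412}{137}$ ($u{\left(W \right)} = 3 + \frac{1}{-317 + 454} = 3 + \frac{1}{137} = \frac{412}{137}$)
$\left(u{\left(168 \right)} + 319164\right) + 323851 = \left(\frac{412}{137} + 319164\right) + 323851 = \frac{43725880}{137} + 323851 = \frac{88093467}{137}$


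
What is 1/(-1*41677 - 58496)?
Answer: -1/100173 ≈ -9.9827e-6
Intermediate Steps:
1/(-1*41677 - 58496) = 1/(-41677 - 58496) = 1/(-100173) = -1/100173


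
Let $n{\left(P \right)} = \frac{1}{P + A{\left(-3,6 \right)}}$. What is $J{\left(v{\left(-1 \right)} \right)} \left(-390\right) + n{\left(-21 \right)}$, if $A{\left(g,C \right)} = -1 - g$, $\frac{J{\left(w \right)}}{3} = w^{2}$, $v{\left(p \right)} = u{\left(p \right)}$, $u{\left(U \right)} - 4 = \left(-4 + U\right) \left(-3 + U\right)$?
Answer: $- \frac{12804481}{19} \approx -6.7392 \cdot 10^{5}$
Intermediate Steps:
$u{\left(U \right)} = 4 + \left(-4 + U\right) \left(-3 + U\right)$
$v{\left(p \right)} = 16 + p^{2} - 7 p$
$J{\left(w \right)} = 3 w^{2}$
$n{\left(P \right)} = \frac{1}{2 + P}$ ($n{\left(P \right)} = \frac{1}{P - -2} = \frac{1}{P + \left(-1 + 3\right)} = \frac{1}{P + 2} = \frac{1}{2 + P}$)
$J{\left(v{\left(-1 \right)} \right)} \left(-390\right) + n{\left(-21 \right)} = 3 \left(16 + \left(-1\right)^{2} - -7\right)^{2} \left(-390\right) + \frac{1}{2 - 21} = 3 \left(16 + 1 + 7\right)^{2} \left(-390\right) + \frac{1}{-19} = 3 \cdot 24^{2} \left(-390\right) - \frac{1}{19} = 3 \cdot 576 \left(-390\right) - \frac{1}{19} = 1728 \left(-390\right) - \frac{1}{19} = -673920 - \frac{1}{19} = - \frac{12804481}{19}$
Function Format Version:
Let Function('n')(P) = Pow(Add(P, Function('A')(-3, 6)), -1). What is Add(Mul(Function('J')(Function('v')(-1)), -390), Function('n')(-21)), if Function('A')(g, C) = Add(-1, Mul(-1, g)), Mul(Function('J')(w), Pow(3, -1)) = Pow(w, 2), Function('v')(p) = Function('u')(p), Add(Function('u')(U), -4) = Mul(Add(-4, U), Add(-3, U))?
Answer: Rational(-12804481, 19) ≈ -6.7392e+5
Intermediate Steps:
Function('u')(U) = Add(4, Mul(Add(-4, U), Add(-3, U)))
Function('v')(p) = Add(16, Pow(p, 2), Mul(-7, p))
Function('J')(w) = Mul(3, Pow(w, 2))
Function('n')(P) = Pow(Add(2, P), -1) (Function('n')(P) = Pow(Add(P, Add(-1, Mul(-1, -3))), -1) = Pow(Add(P, Add(-1, 3)), -1) = Pow(Add(P, 2), -1) = Pow(Add(2, P), -1))
Add(Mul(Function('J')(Function('v')(-1)), -390), Function('n')(-21)) = Add(Mul(Mul(3, Pow(Add(16, Pow(-1, 2), Mul(-7, -1)), 2)), -390), Pow(Add(2, -21), -1)) = Add(Mul(Mul(3, Pow(Add(16, 1, 7), 2)), -390), Pow(-19, -1)) = Add(Mul(Mul(3, Pow(24, 2)), -390), Rational(-1, 19)) = Add(Mul(Mul(3, 576), -390), Rational(-1, 19)) = Add(Mul(1728, -390), Rational(-1, 19)) = Add(-673920, Rational(-1, 19)) = Rational(-12804481, 19)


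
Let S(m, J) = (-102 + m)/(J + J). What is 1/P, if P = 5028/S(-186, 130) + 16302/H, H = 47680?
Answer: -71520/324616747 ≈ -0.00022032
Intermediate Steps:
S(m, J) = (-102 + m)/(2*J) (S(m, J) = (-102 + m)/((2*J)) = (-102 + m)*(1/(2*J)) = (-102 + m)/(2*J))
P = -324616747/71520 (P = 5028/(((½)*(-102 - 186)/130)) + 16302/47680 = 5028/(((½)*(1/130)*(-288))) + 16302*(1/47680) = 5028/(-72/65) + 8151/23840 = 5028*(-65/72) + 8151/23840 = -27235/6 + 8151/23840 = -324616747/71520 ≈ -4538.8)
1/P = 1/(-324616747/71520) = -71520/324616747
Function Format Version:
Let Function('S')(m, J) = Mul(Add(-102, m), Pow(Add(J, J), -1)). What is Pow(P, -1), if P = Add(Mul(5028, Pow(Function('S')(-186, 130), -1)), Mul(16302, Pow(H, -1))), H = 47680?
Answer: Rational(-71520, 324616747) ≈ -0.00022032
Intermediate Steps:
Function('S')(m, J) = Mul(Rational(1, 2), Pow(J, -1), Add(-102, m)) (Function('S')(m, J) = Mul(Add(-102, m), Pow(Mul(2, J), -1)) = Mul(Add(-102, m), Mul(Rational(1, 2), Pow(J, -1))) = Mul(Rational(1, 2), Pow(J, -1), Add(-102, m)))
P = Rational(-324616747, 71520) (P = Add(Mul(5028, Pow(Mul(Rational(1, 2), Pow(130, -1), Add(-102, -186)), -1)), Mul(16302, Pow(47680, -1))) = Add(Mul(5028, Pow(Mul(Rational(1, 2), Rational(1, 130), -288), -1)), Mul(16302, Rational(1, 47680))) = Add(Mul(5028, Pow(Rational(-72, 65), -1)), Rational(8151, 23840)) = Add(Mul(5028, Rational(-65, 72)), Rational(8151, 23840)) = Add(Rational(-27235, 6), Rational(8151, 23840)) = Rational(-324616747, 71520) ≈ -4538.8)
Pow(P, -1) = Pow(Rational(-324616747, 71520), -1) = Rational(-71520, 324616747)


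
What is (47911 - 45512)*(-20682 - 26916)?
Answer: -114187602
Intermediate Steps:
(47911 - 45512)*(-20682 - 26916) = 2399*(-47598) = -114187602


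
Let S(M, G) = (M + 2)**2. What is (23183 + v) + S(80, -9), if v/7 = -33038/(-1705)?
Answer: 51222701/1705 ≈ 30043.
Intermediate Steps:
S(M, G) = (2 + M)**2
v = 231266/1705 (v = 7*(-33038/(-1705)) = 7*(-33038*(-1/1705)) = 7*(33038/1705) = 231266/1705 ≈ 135.64)
(23183 + v) + S(80, -9) = (23183 + 231266/1705) + (2 + 80)**2 = 39758281/1705 + 82**2 = 39758281/1705 + 6724 = 51222701/1705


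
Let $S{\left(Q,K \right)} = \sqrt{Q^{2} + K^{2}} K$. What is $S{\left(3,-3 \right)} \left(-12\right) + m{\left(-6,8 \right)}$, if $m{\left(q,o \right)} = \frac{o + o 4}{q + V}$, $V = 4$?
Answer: $-20 + 108 \sqrt{2} \approx 132.74$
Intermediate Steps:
$m{\left(q,o \right)} = \frac{5 o}{4 + q}$ ($m{\left(q,o \right)} = \frac{o + o 4}{q + 4} = \frac{o + 4 o}{4 + q} = \frac{5 o}{4 + q}$)
$S{\left(Q,K \right)} = K \sqrt{K^{2} + Q^{2}}$ ($S{\left(Q,K \right)} = \sqrt{K^{2} + Q^{2}} K = K \sqrt{K^{2} + Q^{2}}$)
$S{\left(3,-3 \right)} \left(-12\right) + m{\left(-6,8 \right)} = - 3 \sqrt{\left(-3\right)^{2} + 3^{2}} \left(-12\right) + 5 \cdot 8 \frac{1}{4 - 6} = - 3 \sqrt{9 + 9} \left(-12\right) + 5 \cdot 8 \frac{1}{-2} = - 3 \sqrt{18} \left(-12\right) + 5 \cdot 8 \left(- \frac{1}{2}\right) = - 3 \cdot 3 \sqrt{2} \left(-12\right) - 20 = - 9 \sqrt{2} \left(-12\right) - 20 = 108 \sqrt{2} - 20 = -20 + 108 \sqrt{2}$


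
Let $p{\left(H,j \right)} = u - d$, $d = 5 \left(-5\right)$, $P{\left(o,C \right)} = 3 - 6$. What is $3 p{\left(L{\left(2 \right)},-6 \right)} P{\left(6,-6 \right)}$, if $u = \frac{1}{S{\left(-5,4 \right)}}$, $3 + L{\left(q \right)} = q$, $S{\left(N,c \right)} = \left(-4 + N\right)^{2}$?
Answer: $- \frac{2026}{9} \approx -225.11$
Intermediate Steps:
$P{\left(o,C \right)} = -3$
$L{\left(q \right)} = -3 + q$
$u = \frac{1}{81}$ ($u = \frac{1}{\left(-4 - 5\right)^{2}} = \frac{1}{\left(-9\right)^{2}} = \frac{1}{81} \approx 0.012346$)
$d = -25$
$p{\left(H,j \right)} = \frac{2026}{81}$ ($p{\left(H,j \right)} = \frac{1}{81} - -25 = \frac{1}{81} + 25 = \frac{2026}{81}$)
$3 p{\left(L{\left(2 \right)},-6 \right)} P{\left(6,-6 \right)} = 3 \cdot \frac{2026}{81} \left(-3\right) = \frac{2026}{27} \left(-3\right) = - \frac{2026}{9}$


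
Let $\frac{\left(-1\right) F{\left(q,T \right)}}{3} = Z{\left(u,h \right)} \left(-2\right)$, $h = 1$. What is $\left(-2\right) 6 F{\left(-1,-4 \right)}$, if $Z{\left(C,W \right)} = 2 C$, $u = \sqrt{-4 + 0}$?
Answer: $- 288 i \approx - 288.0 i$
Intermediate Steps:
$u = 2 i$ ($u = \sqrt{-4} = 2 i \approx 2.0 i$)
$F{\left(q,T \right)} = 24 i$ ($F{\left(q,T \right)} = - 3 \cdot 2 \cdot 2 i \left(-2\right) = - 3 \cdot 4 i \left(-2\right) = - 3 \left(- 8 i\right) = 24 i$)
$\left(-2\right) 6 F{\left(-1,-4 \right)} = \left(-2\right) 6 \cdot 24 i = - 12 \cdot 24 i = - 288 i$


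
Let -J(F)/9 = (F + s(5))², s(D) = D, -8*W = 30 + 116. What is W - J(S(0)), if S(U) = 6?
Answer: 4283/4 ≈ 1070.8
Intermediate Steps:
W = -73/4 (W = -(30 + 116)/8 = -⅛*146 = -73/4 ≈ -18.250)
J(F) = -9*(5 + F)² (J(F) = -9*(F + 5)² = -9*(5 + F)²)
W - J(S(0)) = -73/4 - (-9)*(5 + 6)² = -73/4 - (-9)*11² = -73/4 - (-9)*121 = -73/4 - 1*(-1089) = -73/4 + 1089 = 4283/4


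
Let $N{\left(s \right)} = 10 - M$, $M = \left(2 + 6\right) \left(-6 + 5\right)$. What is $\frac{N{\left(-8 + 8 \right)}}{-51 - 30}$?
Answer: $- \frac{2}{9} \approx -0.22222$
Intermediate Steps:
$M = -8$ ($M = 8 \left(-1\right) = -8$)
$N{\left(s \right)} = 18$ ($N{\left(s \right)} = 10 - -8 = 10 + 8 = 18$)
$\frac{N{\left(-8 + 8 \right)}}{-51 - 30} = \frac{1}{-51 - 30} \cdot 18 = \frac{1}{-81} \cdot 18 = \left(- \frac{1}{81}\right) 18 = - \frac{2}{9}$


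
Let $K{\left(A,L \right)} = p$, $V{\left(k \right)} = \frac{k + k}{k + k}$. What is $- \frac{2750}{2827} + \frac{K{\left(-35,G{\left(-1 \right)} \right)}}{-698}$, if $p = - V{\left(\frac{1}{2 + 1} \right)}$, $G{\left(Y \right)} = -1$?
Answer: $- \frac{174243}{179386} \approx -0.97133$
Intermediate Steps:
$V{\left(k \right)} = 1$ ($V{\left(k \right)} = \frac{2 k}{2 k} = 2 k \frac{1}{2 k} = 1$)
$p = -1$ ($p = \left(-1\right) 1 = -1$)
$K{\left(A,L \right)} = -1$
$- \frac{2750}{2827} + \frac{K{\left(-35,G{\left(-1 \right)} \right)}}{-698} = - \frac{2750}{2827} - \frac{1}{-698} = \left(-2750\right) \frac{1}{2827} - - \frac{1}{698} = - \frac{250}{257} + \frac{1}{698} = - \frac{174243}{179386}$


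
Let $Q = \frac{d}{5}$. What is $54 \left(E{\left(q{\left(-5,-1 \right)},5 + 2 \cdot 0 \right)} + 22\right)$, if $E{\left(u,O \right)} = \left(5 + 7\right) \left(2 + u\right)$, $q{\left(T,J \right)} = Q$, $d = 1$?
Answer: $\frac{13068}{5} \approx 2613.6$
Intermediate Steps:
$Q = \frac{1}{5}$ ($Q = 1 \cdot \frac{1}{5} = \frac{1}{5} \approx 0.2$)
$q{\left(T,J \right)} = \frac{1}{5}$
$E{\left(u,O \right)} = 24 + 12 u$ ($E{\left(u,O \right)} = 12 \left(2 + u\right) = 24 + 12 u$)
$54 \left(E{\left(q{\left(-5,-1 \right)},5 + 2 \cdot 0 \right)} + 22\right) = 54 \left(\left(24 + 12 \cdot \frac{1}{5}\right) + 22\right) = 54 \left(\left(24 + \frac{12}{5}\right) + 22\right) = 54 \left(\frac{132}{5} + 22\right) = 54 \cdot \frac{242}{5} = \frac{13068}{5}$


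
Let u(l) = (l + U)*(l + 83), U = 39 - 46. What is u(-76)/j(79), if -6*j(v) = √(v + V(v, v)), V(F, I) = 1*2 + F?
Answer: 1743*√10/20 ≈ 275.59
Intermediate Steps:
U = -7
V(F, I) = 2 + F
u(l) = (-7 + l)*(83 + l) (u(l) = (l - 7)*(l + 83) = (-7 + l)*(83 + l))
j(v) = -√(2 + 2*v)/6 (j(v) = -√(v + (2 + v))/6 = -√(2 + 2*v)/6)
u(-76)/j(79) = (-581 + (-76)² + 76*(-76))/((-√(2 + 2*79)/6)) = (-581 + 5776 - 5776)/((-√(2 + 158)/6)) = -581*(-3*√10/20) = -(-1743)*√10/20 = 1743*√10/20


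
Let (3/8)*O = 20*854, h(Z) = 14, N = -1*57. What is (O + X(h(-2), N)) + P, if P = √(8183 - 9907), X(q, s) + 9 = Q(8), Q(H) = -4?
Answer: 136601/3 + 2*I*√431 ≈ 45534.0 + 41.521*I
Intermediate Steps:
N = -57
X(q, s) = -13 (X(q, s) = -9 - 4 = -13)
P = 2*I*√431 (P = √(-1724) = 2*I*√431 ≈ 41.521*I)
O = 136640/3 (O = 8*(20*854)/3 = (8/3)*17080 = 136640/3 ≈ 45547.)
(O + X(h(-2), N)) + P = (136640/3 - 13) + 2*I*√431 = 136601/3 + 2*I*√431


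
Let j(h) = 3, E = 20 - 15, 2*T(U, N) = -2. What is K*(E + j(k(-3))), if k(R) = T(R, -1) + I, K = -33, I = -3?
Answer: -264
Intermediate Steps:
T(U, N) = -1 (T(U, N) = (½)*(-2) = -1)
E = 5
k(R) = -4 (k(R) = -1 - 3 = -4)
K*(E + j(k(-3))) = -33*(5 + 3) = -33*8 = -264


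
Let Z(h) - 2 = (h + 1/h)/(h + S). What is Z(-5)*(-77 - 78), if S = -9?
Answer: -2573/7 ≈ -367.57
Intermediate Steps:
Z(h) = 2 + (h + 1/h)/(-9 + h) (Z(h) = 2 + (h + 1/h)/(h - 9) = 2 + (h + 1/h)/(-9 + h))
Z(-5)*(-77 - 78) = ((1 - 18*(-5) + 3*(-5)**2)/((-5)*(-9 - 5)))*(-77 - 78) = -1/5*(1 + 90 + 3*25)/(-14)*(-155) = -1/5*(-1/14)*(1 + 90 + 75)*(-155) = -1/5*(-1/14)*166*(-155) = (83/35)*(-155) = -2573/7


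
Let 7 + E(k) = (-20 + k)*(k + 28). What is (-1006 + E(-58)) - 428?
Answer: 899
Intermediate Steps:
E(k) = -7 + (-20 + k)*(28 + k) (E(k) = -7 + (-20 + k)*(k + 28) = -7 + (-20 + k)*(28 + k))
(-1006 + E(-58)) - 428 = (-1006 + (-567 + (-58)² + 8*(-58))) - 428 = (-1006 + (-567 + 3364 - 464)) - 428 = (-1006 + 2333) - 428 = 1327 - 428 = 899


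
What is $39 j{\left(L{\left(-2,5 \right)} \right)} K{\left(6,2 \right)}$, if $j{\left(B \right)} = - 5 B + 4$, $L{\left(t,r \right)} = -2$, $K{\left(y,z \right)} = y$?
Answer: $3276$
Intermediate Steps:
$j{\left(B \right)} = 4 - 5 B$
$39 j{\left(L{\left(-2,5 \right)} \right)} K{\left(6,2 \right)} = 39 \left(4 - -10\right) 6 = 39 \left(4 + 10\right) 6 = 39 \cdot 14 \cdot 6 = 546 \cdot 6 = 3276$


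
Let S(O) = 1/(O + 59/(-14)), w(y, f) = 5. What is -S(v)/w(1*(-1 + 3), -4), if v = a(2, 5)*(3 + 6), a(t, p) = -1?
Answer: 14/925 ≈ 0.015135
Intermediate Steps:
v = -9 (v = -(3 + 6) = -1*9 = -9)
S(O) = 1/(-59/14 + O) (S(O) = 1/(O + 59*(-1/14)) = 1/(O - 59/14) = 1/(-59/14 + O))
-S(v)/w(1*(-1 + 3), -4) = -14/(-59 + 14*(-9))/5 = -14/(-59 - 126)/5 = -14/(-185)/5 = -14*(-1/185)/5 = -(-14)/(185*5) = -1*(-14/925) = 14/925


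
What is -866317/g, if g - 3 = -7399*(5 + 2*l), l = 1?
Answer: 866317/51790 ≈ 16.728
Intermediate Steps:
g = -51790 (g = 3 - 7399*(5 + 2*1) = 3 - 7399*(5 + 2) = 3 - 7399*7 = 3 - 51793 = -51790)
-866317/g = -866317/(-51790) = -866317*(-1/51790) = 866317/51790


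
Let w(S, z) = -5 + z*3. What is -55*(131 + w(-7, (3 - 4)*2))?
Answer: -6600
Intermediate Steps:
w(S, z) = -5 + 3*z
-55*(131 + w(-7, (3 - 4)*2)) = -55*(131 + (-5 + 3*((3 - 4)*2))) = -55*(131 + (-5 + 3*(-1*2))) = -55*(131 + (-5 + 3*(-2))) = -55*(131 + (-5 - 6)) = -55*(131 - 11) = -55*120 = -6600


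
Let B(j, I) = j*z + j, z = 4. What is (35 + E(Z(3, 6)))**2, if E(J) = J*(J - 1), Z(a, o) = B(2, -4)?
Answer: 15625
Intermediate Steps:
B(j, I) = 5*j (B(j, I) = j*4 + j = 4*j + j = 5*j)
Z(a, o) = 10 (Z(a, o) = 5*2 = 10)
E(J) = J*(-1 + J)
(35 + E(Z(3, 6)))**2 = (35 + 10*(-1 + 10))**2 = (35 + 10*9)**2 = (35 + 90)**2 = 125**2 = 15625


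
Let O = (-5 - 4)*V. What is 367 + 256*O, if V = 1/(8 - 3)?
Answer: -469/5 ≈ -93.800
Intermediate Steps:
V = ⅕ (V = 1/5 = ⅕ ≈ 0.20000)
O = -9/5 (O = (-5 - 4)*(⅕) = -9*⅕ = -9/5 ≈ -1.8000)
367 + 256*O = 367 + 256*(-9/5) = 367 - 2304/5 = -469/5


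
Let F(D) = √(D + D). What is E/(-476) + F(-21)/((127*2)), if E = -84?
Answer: 3/17 + I*√42/254 ≈ 0.17647 + 0.025515*I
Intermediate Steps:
F(D) = √2*√D (F(D) = √(2*D) = √2*√D)
E/(-476) + F(-21)/((127*2)) = -84/(-476) + (√2*√(-21))/((127*2)) = -84*(-1/476) + (√2*(I*√21))/254 = 3/17 + (I*√42)*(1/254) = 3/17 + I*√42/254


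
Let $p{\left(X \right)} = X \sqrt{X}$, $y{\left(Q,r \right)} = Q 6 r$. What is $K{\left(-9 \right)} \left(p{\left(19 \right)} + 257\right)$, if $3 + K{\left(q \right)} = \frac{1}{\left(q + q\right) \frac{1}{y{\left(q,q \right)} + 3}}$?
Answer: $- \frac{46517}{6} - \frac{3439 \sqrt{19}}{6} \approx -10251.0$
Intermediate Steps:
$y{\left(Q,r \right)} = 6 Q r$
$K{\left(q \right)} = -3 + \frac{3 + 6 q^{2}}{2 q}$ ($K{\left(q \right)} = -3 + \frac{1}{\left(q + q\right) \frac{1}{6 q q + 3}} = -3 + \frac{1}{2 q \frac{1}{6 q^{2} + 3}} = -3 + \frac{1}{2 q \frac{1}{3 + 6 q^{2}}} = -3 + \frac{3 + 6 q^{2}}{2 q}$)
$p{\left(X \right)} = X^{\frac{3}{2}}$
$K{\left(-9 \right)} \left(p{\left(19 \right)} + 257\right) = \left(-3 + 3 \left(-9\right) + \frac{3}{2 \left(-9\right)}\right) \left(19^{\frac{3}{2}} + 257\right) = \left(-3 - 27 + \frac{3}{2} \left(- \frac{1}{9}\right)\right) \left(19 \sqrt{19} + 257\right) = \left(-3 - 27 - \frac{1}{6}\right) \left(257 + 19 \sqrt{19}\right) = - \frac{181 \left(257 + 19 \sqrt{19}\right)}{6} = - \frac{46517}{6} - \frac{3439 \sqrt{19}}{6}$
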